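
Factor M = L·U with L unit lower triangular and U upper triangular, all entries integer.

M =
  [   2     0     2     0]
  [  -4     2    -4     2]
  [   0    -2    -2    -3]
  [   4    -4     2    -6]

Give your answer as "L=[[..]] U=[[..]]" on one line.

  row1 -= -2·row0 → [0,2,0,2]
  row2 -= 0·row0 → [0,-2,-2,-3]
  row3 -= 2·row0 → [0,-4,-2,-6]
  row2 -= -1·row1 → [0,0,-2,-1]
  row3 -= -2·row1 → [0,0,-2,-2]
  row3 -= 1·row2 → [0,0,0,-1]

L=[[1,0,0,0],[-2,1,0,0],[0,-1,1,0],[2,-2,1,1]] U=[[2,0,2,0],[0,2,0,2],[0,0,-2,-1],[0,0,0,-1]]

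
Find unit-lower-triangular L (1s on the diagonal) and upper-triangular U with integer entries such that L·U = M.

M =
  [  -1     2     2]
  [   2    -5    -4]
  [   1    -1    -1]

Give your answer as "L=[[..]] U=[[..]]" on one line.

  R1 -= -2·R0 → [0,-1,0]
  R2 -= -1·R0 → [0,1,1]
  R2 -= -1·R1 → [0,0,1]

L=[[1,0,0],[-2,1,0],[-1,-1,1]] U=[[-1,2,2],[0,-1,0],[0,0,1]]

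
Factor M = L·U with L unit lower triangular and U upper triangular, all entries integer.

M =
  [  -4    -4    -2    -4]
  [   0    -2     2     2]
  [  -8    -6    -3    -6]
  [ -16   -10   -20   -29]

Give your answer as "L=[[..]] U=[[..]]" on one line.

L=[[1,0,0,0],[0,1,0,0],[2,-1,1,0],[4,-3,-2,1]] U=[[-4,-4,-2,-4],[0,-2,2,2],[0,0,3,4],[0,0,0,1]]

  row1 -= 0·row0 → [0,-2,2,2]
  row2 -= 2·row0 → [0,2,1,2]
  row3 -= 4·row0 → [0,6,-12,-13]
  row2 -= -1·row1 → [0,0,3,4]
  row3 -= -3·row1 → [0,0,-6,-7]
  row3 -= -2·row2 → [0,0,0,1]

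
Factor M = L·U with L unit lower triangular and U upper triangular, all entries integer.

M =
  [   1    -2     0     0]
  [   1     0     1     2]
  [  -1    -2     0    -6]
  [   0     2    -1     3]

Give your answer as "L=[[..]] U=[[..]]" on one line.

  row1 -= 1·row0 → [0,2,1,2]
  row2 -= -1·row0 → [0,-4,0,-6]
  row3 -= 0·row0 → [0,2,-1,3]
  row2 -= -2·row1 → [0,0,2,-2]
  row3 -= 1·row1 → [0,0,-2,1]
  row3 -= -1·row2 → [0,0,0,-1]

L=[[1,0,0,0],[1,1,0,0],[-1,-2,1,0],[0,1,-1,1]] U=[[1,-2,0,0],[0,2,1,2],[0,0,2,-2],[0,0,0,-1]]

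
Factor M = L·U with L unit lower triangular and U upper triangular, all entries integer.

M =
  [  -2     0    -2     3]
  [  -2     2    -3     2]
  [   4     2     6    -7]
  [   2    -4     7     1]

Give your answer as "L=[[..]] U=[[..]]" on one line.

  R1 -= 1·R0 → [0,2,-1,-1]
  R2 -= -2·R0 → [0,2,2,-1]
  R3 -= -1·R0 → [0,-4,5,4]
  R2 -= 1·R1 → [0,0,3,0]
  R3 -= -2·R1 → [0,0,3,2]
  R3 -= 1·R2 → [0,0,0,2]

L=[[1,0,0,0],[1,1,0,0],[-2,1,1,0],[-1,-2,1,1]] U=[[-2,0,-2,3],[0,2,-1,-1],[0,0,3,0],[0,0,0,2]]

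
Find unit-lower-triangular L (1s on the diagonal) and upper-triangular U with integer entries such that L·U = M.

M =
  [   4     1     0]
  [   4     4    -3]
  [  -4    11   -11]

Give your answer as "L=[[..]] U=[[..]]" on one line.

L=[[1,0,0],[1,1,0],[-1,4,1]] U=[[4,1,0],[0,3,-3],[0,0,1]]

  r1 -= 1·r0 → [0,3,-3]
  r2 -= -1·r0 → [0,12,-11]
  r2 -= 4·r1 → [0,0,1]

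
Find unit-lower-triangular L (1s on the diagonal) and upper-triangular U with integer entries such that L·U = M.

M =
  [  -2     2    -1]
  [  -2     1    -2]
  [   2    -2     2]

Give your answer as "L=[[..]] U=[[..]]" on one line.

  r1 -= 1·r0 → [0,-1,-1]
  r2 -= -1·r0 → [0,0,1]
  r2 -= 0·r1 → [0,0,1]

L=[[1,0,0],[1,1,0],[-1,0,1]] U=[[-2,2,-1],[0,-1,-1],[0,0,1]]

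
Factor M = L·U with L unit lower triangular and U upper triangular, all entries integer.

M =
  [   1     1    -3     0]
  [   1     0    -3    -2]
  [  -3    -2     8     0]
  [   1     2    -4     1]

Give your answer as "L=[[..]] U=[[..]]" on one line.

  row1 -= 1·row0 → [0,-1,0,-2]
  row2 -= -3·row0 → [0,1,-1,0]
  row3 -= 1·row0 → [0,1,-1,1]
  row2 -= -1·row1 → [0,0,-1,-2]
  row3 -= -1·row1 → [0,0,-1,-1]
  row3 -= 1·row2 → [0,0,0,1]

L=[[1,0,0,0],[1,1,0,0],[-3,-1,1,0],[1,-1,1,1]] U=[[1,1,-3,0],[0,-1,0,-2],[0,0,-1,-2],[0,0,0,1]]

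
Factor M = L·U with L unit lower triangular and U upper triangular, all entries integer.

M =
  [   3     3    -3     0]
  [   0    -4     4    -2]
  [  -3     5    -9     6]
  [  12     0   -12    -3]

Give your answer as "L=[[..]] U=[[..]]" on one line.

  row1 -= 0·row0 → [0,-4,4,-2]
  row2 -= -1·row0 → [0,8,-12,6]
  row3 -= 4·row0 → [0,-12,0,-3]
  row2 -= -2·row1 → [0,0,-4,2]
  row3 -= 3·row1 → [0,0,-12,3]
  row3 -= 3·row2 → [0,0,0,-3]

L=[[1,0,0,0],[0,1,0,0],[-1,-2,1,0],[4,3,3,1]] U=[[3,3,-3,0],[0,-4,4,-2],[0,0,-4,2],[0,0,0,-3]]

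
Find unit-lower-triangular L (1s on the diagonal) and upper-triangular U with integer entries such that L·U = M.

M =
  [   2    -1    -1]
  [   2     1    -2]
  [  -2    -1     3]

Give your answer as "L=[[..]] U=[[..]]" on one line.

  r1 -= 1·r0 → [0,2,-1]
  r2 -= -1·r0 → [0,-2,2]
  r2 -= -1·r1 → [0,0,1]

L=[[1,0,0],[1,1,0],[-1,-1,1]] U=[[2,-1,-1],[0,2,-1],[0,0,1]]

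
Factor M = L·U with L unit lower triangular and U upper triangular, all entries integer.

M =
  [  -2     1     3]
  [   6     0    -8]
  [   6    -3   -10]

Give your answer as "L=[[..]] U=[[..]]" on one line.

L=[[1,0,0],[-3,1,0],[-3,0,1]] U=[[-2,1,3],[0,3,1],[0,0,-1]]

  r1 -= -3·r0 → [0,3,1]
  r2 -= -3·r0 → [0,0,-1]
  r2 -= 0·r1 → [0,0,-1]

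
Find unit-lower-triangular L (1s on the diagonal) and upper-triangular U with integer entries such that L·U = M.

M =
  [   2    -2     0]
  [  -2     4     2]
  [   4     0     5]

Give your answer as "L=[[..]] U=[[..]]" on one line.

  row1 -= -1·row0 → [0,2,2]
  row2 -= 2·row0 → [0,4,5]
  row2 -= 2·row1 → [0,0,1]

L=[[1,0,0],[-1,1,0],[2,2,1]] U=[[2,-2,0],[0,2,2],[0,0,1]]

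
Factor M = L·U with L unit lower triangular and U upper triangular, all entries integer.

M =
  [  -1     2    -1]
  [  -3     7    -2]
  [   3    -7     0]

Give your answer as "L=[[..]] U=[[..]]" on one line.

L=[[1,0,0],[3,1,0],[-3,-1,1]] U=[[-1,2,-1],[0,1,1],[0,0,-2]]

  r1 -= 3·r0 → [0,1,1]
  r2 -= -3·r0 → [0,-1,-3]
  r2 -= -1·r1 → [0,0,-2]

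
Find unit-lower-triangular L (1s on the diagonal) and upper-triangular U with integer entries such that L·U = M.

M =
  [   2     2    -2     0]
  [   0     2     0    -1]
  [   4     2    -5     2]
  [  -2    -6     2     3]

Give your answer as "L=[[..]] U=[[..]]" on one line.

L=[[1,0,0,0],[0,1,0,0],[2,-1,1,0],[-1,-2,0,1]] U=[[2,2,-2,0],[0,2,0,-1],[0,0,-1,1],[0,0,0,1]]

  R1 -= 0·R0 → [0,2,0,-1]
  R2 -= 2·R0 → [0,-2,-1,2]
  R3 -= -1·R0 → [0,-4,0,3]
  R2 -= -1·R1 → [0,0,-1,1]
  R3 -= -2·R1 → [0,0,0,1]
  R3 -= 0·R2 → [0,0,0,1]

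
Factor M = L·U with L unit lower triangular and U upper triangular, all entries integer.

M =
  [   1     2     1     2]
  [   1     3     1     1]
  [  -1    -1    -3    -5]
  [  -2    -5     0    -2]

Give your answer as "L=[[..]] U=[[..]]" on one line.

  row1 -= 1·row0 → [0,1,0,-1]
  row2 -= -1·row0 → [0,1,-2,-3]
  row3 -= -2·row0 → [0,-1,2,2]
  row2 -= 1·row1 → [0,0,-2,-2]
  row3 -= -1·row1 → [0,0,2,1]
  row3 -= -1·row2 → [0,0,0,-1]

L=[[1,0,0,0],[1,1,0,0],[-1,1,1,0],[-2,-1,-1,1]] U=[[1,2,1,2],[0,1,0,-1],[0,0,-2,-2],[0,0,0,-1]]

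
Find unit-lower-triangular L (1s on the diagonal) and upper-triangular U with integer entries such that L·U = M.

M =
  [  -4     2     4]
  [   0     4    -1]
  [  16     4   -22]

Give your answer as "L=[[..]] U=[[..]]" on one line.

L=[[1,0,0],[0,1,0],[-4,3,1]] U=[[-4,2,4],[0,4,-1],[0,0,-3]]

  r1 -= 0·r0 → [0,4,-1]
  r2 -= -4·r0 → [0,12,-6]
  r2 -= 3·r1 → [0,0,-3]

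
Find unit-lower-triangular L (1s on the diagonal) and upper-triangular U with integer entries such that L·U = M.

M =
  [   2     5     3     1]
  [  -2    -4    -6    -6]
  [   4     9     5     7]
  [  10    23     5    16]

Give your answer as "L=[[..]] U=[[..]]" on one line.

  R1 -= -1·R0 → [0,1,-3,-5]
  R2 -= 2·R0 → [0,-1,-1,5]
  R3 -= 5·R0 → [0,-2,-10,11]
  R2 -= -1·R1 → [0,0,-4,0]
  R3 -= -2·R1 → [0,0,-16,1]
  R3 -= 4·R2 → [0,0,0,1]

L=[[1,0,0,0],[-1,1,0,0],[2,-1,1,0],[5,-2,4,1]] U=[[2,5,3,1],[0,1,-3,-5],[0,0,-4,0],[0,0,0,1]]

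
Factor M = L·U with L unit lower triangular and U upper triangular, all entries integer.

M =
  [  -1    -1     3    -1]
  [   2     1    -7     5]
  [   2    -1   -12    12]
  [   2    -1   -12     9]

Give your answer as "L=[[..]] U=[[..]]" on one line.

L=[[1,0,0,0],[-2,1,0,0],[-2,3,1,0],[-2,3,1,1]] U=[[-1,-1,3,-1],[0,-1,-1,3],[0,0,-3,1],[0,0,0,-3]]

  r1 -= -2·r0 → [0,-1,-1,3]
  r2 -= -2·r0 → [0,-3,-6,10]
  r3 -= -2·r0 → [0,-3,-6,7]
  r2 -= 3·r1 → [0,0,-3,1]
  r3 -= 3·r1 → [0,0,-3,-2]
  r3 -= 1·r2 → [0,0,0,-3]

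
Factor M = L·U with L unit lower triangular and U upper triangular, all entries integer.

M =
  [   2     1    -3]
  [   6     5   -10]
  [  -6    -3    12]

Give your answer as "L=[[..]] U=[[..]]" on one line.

  R1 -= 3·R0 → [0,2,-1]
  R2 -= -3·R0 → [0,0,3]
  R2 -= 0·R1 → [0,0,3]

L=[[1,0,0],[3,1,0],[-3,0,1]] U=[[2,1,-3],[0,2,-1],[0,0,3]]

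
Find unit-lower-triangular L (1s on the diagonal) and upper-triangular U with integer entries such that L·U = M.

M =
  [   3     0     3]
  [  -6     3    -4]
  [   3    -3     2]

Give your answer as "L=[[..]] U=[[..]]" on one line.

  row1 -= -2·row0 → [0,3,2]
  row2 -= 1·row0 → [0,-3,-1]
  row2 -= -1·row1 → [0,0,1]

L=[[1,0,0],[-2,1,0],[1,-1,1]] U=[[3,0,3],[0,3,2],[0,0,1]]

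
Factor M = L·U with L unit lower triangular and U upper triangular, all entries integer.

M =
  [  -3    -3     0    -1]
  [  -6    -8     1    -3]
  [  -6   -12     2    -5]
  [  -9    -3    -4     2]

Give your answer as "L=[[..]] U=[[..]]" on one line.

  R1 -= 2·R0 → [0,-2,1,-1]
  R2 -= 2·R0 → [0,-6,2,-3]
  R3 -= 3·R0 → [0,6,-4,5]
  R2 -= 3·R1 → [0,0,-1,0]
  R3 -= -3·R1 → [0,0,-1,2]
  R3 -= 1·R2 → [0,0,0,2]

L=[[1,0,0,0],[2,1,0,0],[2,3,1,0],[3,-3,1,1]] U=[[-3,-3,0,-1],[0,-2,1,-1],[0,0,-1,0],[0,0,0,2]]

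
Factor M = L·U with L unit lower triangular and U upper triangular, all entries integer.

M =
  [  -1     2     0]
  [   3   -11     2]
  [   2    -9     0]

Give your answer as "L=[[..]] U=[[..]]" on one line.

L=[[1,0,0],[-3,1,0],[-2,1,1]] U=[[-1,2,0],[0,-5,2],[0,0,-2]]

  row1 -= -3·row0 → [0,-5,2]
  row2 -= -2·row0 → [0,-5,0]
  row2 -= 1·row1 → [0,0,-2]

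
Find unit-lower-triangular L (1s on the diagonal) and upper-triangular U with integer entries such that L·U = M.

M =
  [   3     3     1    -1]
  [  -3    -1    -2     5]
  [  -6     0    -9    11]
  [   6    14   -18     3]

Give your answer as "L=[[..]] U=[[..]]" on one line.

  row1 -= -1·row0 → [0,2,-1,4]
  row2 -= -2·row0 → [0,6,-7,9]
  row3 -= 2·row0 → [0,8,-20,5]
  row2 -= 3·row1 → [0,0,-4,-3]
  row3 -= 4·row1 → [0,0,-16,-11]
  row3 -= 4·row2 → [0,0,0,1]

L=[[1,0,0,0],[-1,1,0,0],[-2,3,1,0],[2,4,4,1]] U=[[3,3,1,-1],[0,2,-1,4],[0,0,-4,-3],[0,0,0,1]]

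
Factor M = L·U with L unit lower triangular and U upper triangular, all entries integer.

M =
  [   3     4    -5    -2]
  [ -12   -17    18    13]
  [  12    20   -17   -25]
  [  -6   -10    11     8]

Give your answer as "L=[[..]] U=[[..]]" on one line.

L=[[1,0,0,0],[-4,1,0,0],[4,-4,1,0],[-2,2,-1,1]] U=[[3,4,-5,-2],[0,-1,-2,5],[0,0,-5,3],[0,0,0,-3]]

  r1 -= -4·r0 → [0,-1,-2,5]
  r2 -= 4·r0 → [0,4,3,-17]
  r3 -= -2·r0 → [0,-2,1,4]
  r2 -= -4·r1 → [0,0,-5,3]
  r3 -= 2·r1 → [0,0,5,-6]
  r3 -= -1·r2 → [0,0,0,-3]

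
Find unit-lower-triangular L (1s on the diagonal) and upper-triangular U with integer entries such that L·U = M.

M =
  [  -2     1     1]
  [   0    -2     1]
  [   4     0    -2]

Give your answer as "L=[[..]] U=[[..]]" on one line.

L=[[1,0,0],[0,1,0],[-2,-1,1]] U=[[-2,1,1],[0,-2,1],[0,0,1]]

  R1 -= 0·R0 → [0,-2,1]
  R2 -= -2·R0 → [0,2,0]
  R2 -= -1·R1 → [0,0,1]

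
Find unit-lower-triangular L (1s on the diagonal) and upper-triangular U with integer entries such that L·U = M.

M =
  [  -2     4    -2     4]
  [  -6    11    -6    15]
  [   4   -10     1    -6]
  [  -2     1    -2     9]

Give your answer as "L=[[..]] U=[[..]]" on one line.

L=[[1,0,0,0],[3,1,0,0],[-2,2,1,0],[1,3,0,1]] U=[[-2,4,-2,4],[0,-1,0,3],[0,0,-3,-4],[0,0,0,-4]]

  R1 -= 3·R0 → [0,-1,0,3]
  R2 -= -2·R0 → [0,-2,-3,2]
  R3 -= 1·R0 → [0,-3,0,5]
  R2 -= 2·R1 → [0,0,-3,-4]
  R3 -= 3·R1 → [0,0,0,-4]
  R3 -= 0·R2 → [0,0,0,-4]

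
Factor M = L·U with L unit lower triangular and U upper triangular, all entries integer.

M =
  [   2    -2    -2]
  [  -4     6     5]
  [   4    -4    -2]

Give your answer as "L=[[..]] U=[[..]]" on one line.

  R1 -= -2·R0 → [0,2,1]
  R2 -= 2·R0 → [0,0,2]
  R2 -= 0·R1 → [0,0,2]

L=[[1,0,0],[-2,1,0],[2,0,1]] U=[[2,-2,-2],[0,2,1],[0,0,2]]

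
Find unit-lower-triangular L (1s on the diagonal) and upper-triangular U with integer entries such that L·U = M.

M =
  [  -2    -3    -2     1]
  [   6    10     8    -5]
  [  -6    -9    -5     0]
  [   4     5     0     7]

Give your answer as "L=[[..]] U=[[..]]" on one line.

  R1 -= -3·R0 → [0,1,2,-2]
  R2 -= 3·R0 → [0,0,1,-3]
  R3 -= -2·R0 → [0,-1,-4,9]
  R2 -= 0·R1 → [0,0,1,-3]
  R3 -= -1·R1 → [0,0,-2,7]
  R3 -= -2·R2 → [0,0,0,1]

L=[[1,0,0,0],[-3,1,0,0],[3,0,1,0],[-2,-1,-2,1]] U=[[-2,-3,-2,1],[0,1,2,-2],[0,0,1,-3],[0,0,0,1]]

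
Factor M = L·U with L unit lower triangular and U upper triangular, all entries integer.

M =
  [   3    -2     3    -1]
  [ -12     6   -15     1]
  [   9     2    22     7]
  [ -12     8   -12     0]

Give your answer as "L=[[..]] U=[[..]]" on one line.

  r1 -= -4·r0 → [0,-2,-3,-3]
  r2 -= 3·r0 → [0,8,13,10]
  r3 -= -4·r0 → [0,0,0,-4]
  r2 -= -4·r1 → [0,0,1,-2]
  r3 -= 0·r1 → [0,0,0,-4]
  r3 -= 0·r2 → [0,0,0,-4]

L=[[1,0,0,0],[-4,1,0,0],[3,-4,1,0],[-4,0,0,1]] U=[[3,-2,3,-1],[0,-2,-3,-3],[0,0,1,-2],[0,0,0,-4]]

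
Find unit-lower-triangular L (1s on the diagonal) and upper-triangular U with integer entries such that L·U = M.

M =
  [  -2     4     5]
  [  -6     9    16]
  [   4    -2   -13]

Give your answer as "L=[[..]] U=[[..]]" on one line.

  row1 -= 3·row0 → [0,-3,1]
  row2 -= -2·row0 → [0,6,-3]
  row2 -= -2·row1 → [0,0,-1]

L=[[1,0,0],[3,1,0],[-2,-2,1]] U=[[-2,4,5],[0,-3,1],[0,0,-1]]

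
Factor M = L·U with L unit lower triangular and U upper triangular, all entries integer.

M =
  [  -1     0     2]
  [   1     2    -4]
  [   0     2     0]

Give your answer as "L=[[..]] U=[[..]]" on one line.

L=[[1,0,0],[-1,1,0],[0,1,1]] U=[[-1,0,2],[0,2,-2],[0,0,2]]

  row1 -= -1·row0 → [0,2,-2]
  row2 -= 0·row0 → [0,2,0]
  row2 -= 1·row1 → [0,0,2]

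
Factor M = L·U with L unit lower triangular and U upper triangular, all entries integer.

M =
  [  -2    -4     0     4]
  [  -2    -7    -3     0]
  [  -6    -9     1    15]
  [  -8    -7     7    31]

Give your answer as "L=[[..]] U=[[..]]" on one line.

L=[[1,0,0,0],[1,1,0,0],[3,-1,1,0],[4,-3,1,1]] U=[[-2,-4,0,4],[0,-3,-3,-4],[0,0,-2,-1],[0,0,0,4]]

  r1 -= 1·r0 → [0,-3,-3,-4]
  r2 -= 3·r0 → [0,3,1,3]
  r3 -= 4·r0 → [0,9,7,15]
  r2 -= -1·r1 → [0,0,-2,-1]
  r3 -= -3·r1 → [0,0,-2,3]
  r3 -= 1·r2 → [0,0,0,4]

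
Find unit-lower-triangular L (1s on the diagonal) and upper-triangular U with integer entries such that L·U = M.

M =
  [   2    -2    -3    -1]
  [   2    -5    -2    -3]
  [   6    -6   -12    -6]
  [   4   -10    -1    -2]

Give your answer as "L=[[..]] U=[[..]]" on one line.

  row1 -= 1·row0 → [0,-3,1,-2]
  row2 -= 3·row0 → [0,0,-3,-3]
  row3 -= 2·row0 → [0,-6,5,0]
  row2 -= 0·row1 → [0,0,-3,-3]
  row3 -= 2·row1 → [0,0,3,4]
  row3 -= -1·row2 → [0,0,0,1]

L=[[1,0,0,0],[1,1,0,0],[3,0,1,0],[2,2,-1,1]] U=[[2,-2,-3,-1],[0,-3,1,-2],[0,0,-3,-3],[0,0,0,1]]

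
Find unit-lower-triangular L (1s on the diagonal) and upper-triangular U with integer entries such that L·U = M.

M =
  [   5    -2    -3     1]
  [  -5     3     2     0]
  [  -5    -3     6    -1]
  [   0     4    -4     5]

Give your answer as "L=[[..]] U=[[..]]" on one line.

  R1 -= -1·R0 → [0,1,-1,1]
  R2 -= -1·R0 → [0,-5,3,0]
  R3 -= 0·R0 → [0,4,-4,5]
  R2 -= -5·R1 → [0,0,-2,5]
  R3 -= 4·R1 → [0,0,0,1]
  R3 -= 0·R2 → [0,0,0,1]

L=[[1,0,0,0],[-1,1,0,0],[-1,-5,1,0],[0,4,0,1]] U=[[5,-2,-3,1],[0,1,-1,1],[0,0,-2,5],[0,0,0,1]]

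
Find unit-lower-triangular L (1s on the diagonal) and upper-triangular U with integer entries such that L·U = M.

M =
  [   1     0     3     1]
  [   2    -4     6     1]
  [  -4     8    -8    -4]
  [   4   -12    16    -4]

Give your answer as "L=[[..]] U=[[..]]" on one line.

L=[[1,0,0,0],[2,1,0,0],[-4,-2,1,0],[4,3,1,1]] U=[[1,0,3,1],[0,-4,0,-1],[0,0,4,-2],[0,0,0,-3]]

  r1 -= 2·r0 → [0,-4,0,-1]
  r2 -= -4·r0 → [0,8,4,0]
  r3 -= 4·r0 → [0,-12,4,-8]
  r2 -= -2·r1 → [0,0,4,-2]
  r3 -= 3·r1 → [0,0,4,-5]
  r3 -= 1·r2 → [0,0,0,-3]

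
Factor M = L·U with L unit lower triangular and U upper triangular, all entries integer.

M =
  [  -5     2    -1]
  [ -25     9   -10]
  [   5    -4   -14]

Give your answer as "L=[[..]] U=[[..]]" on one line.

L=[[1,0,0],[5,1,0],[-1,2,1]] U=[[-5,2,-1],[0,-1,-5],[0,0,-5]]

  R1 -= 5·R0 → [0,-1,-5]
  R2 -= -1·R0 → [0,-2,-15]
  R2 -= 2·R1 → [0,0,-5]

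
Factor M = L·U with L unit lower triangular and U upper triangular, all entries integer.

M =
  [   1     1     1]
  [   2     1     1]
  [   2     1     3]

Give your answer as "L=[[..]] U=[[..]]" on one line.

  row1 -= 2·row0 → [0,-1,-1]
  row2 -= 2·row0 → [0,-1,1]
  row2 -= 1·row1 → [0,0,2]

L=[[1,0,0],[2,1,0],[2,1,1]] U=[[1,1,1],[0,-1,-1],[0,0,2]]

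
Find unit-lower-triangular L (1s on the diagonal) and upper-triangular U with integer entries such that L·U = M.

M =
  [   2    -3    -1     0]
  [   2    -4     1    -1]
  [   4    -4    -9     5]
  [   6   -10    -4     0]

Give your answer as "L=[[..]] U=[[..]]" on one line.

  r1 -= 1·r0 → [0,-1,2,-1]
  r2 -= 2·r0 → [0,2,-7,5]
  r3 -= 3·r0 → [0,-1,-1,0]
  r2 -= -2·r1 → [0,0,-3,3]
  r3 -= 1·r1 → [0,0,-3,1]
  r3 -= 1·r2 → [0,0,0,-2]

L=[[1,0,0,0],[1,1,0,0],[2,-2,1,0],[3,1,1,1]] U=[[2,-3,-1,0],[0,-1,2,-1],[0,0,-3,3],[0,0,0,-2]]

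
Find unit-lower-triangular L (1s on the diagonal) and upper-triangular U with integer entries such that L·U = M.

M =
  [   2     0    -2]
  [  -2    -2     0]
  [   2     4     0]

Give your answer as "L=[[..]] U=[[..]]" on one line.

  R1 -= -1·R0 → [0,-2,-2]
  R2 -= 1·R0 → [0,4,2]
  R2 -= -2·R1 → [0,0,-2]

L=[[1,0,0],[-1,1,0],[1,-2,1]] U=[[2,0,-2],[0,-2,-2],[0,0,-2]]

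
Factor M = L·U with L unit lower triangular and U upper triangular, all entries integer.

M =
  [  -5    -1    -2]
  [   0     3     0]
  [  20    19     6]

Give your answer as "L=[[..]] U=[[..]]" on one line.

L=[[1,0,0],[0,1,0],[-4,5,1]] U=[[-5,-1,-2],[0,3,0],[0,0,-2]]

  r1 -= 0·r0 → [0,3,0]
  r2 -= -4·r0 → [0,15,-2]
  r2 -= 5·r1 → [0,0,-2]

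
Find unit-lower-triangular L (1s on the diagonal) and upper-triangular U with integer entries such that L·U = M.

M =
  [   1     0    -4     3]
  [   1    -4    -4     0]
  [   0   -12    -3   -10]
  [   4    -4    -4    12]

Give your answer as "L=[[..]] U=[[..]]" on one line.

  r1 -= 1·r0 → [0,-4,0,-3]
  r2 -= 0·r0 → [0,-12,-3,-10]
  r3 -= 4·r0 → [0,-4,12,0]
  r2 -= 3·r1 → [0,0,-3,-1]
  r3 -= 1·r1 → [0,0,12,3]
  r3 -= -4·r2 → [0,0,0,-1]

L=[[1,0,0,0],[1,1,0,0],[0,3,1,0],[4,1,-4,1]] U=[[1,0,-4,3],[0,-4,0,-3],[0,0,-3,-1],[0,0,0,-1]]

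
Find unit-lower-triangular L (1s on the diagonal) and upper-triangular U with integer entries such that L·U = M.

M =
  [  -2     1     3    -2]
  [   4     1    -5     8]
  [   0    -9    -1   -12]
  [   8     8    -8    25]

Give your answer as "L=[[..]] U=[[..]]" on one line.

  row1 -= -2·row0 → [0,3,1,4]
  row2 -= 0·row0 → [0,-9,-1,-12]
  row3 -= -4·row0 → [0,12,4,17]
  row2 -= -3·row1 → [0,0,2,0]
  row3 -= 4·row1 → [0,0,0,1]
  row3 -= 0·row2 → [0,0,0,1]

L=[[1,0,0,0],[-2,1,0,0],[0,-3,1,0],[-4,4,0,1]] U=[[-2,1,3,-2],[0,3,1,4],[0,0,2,0],[0,0,0,1]]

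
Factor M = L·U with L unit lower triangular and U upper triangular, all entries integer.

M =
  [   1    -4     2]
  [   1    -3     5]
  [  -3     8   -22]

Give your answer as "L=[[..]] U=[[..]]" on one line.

  r1 -= 1·r0 → [0,1,3]
  r2 -= -3·r0 → [0,-4,-16]
  r2 -= -4·r1 → [0,0,-4]

L=[[1,0,0],[1,1,0],[-3,-4,1]] U=[[1,-4,2],[0,1,3],[0,0,-4]]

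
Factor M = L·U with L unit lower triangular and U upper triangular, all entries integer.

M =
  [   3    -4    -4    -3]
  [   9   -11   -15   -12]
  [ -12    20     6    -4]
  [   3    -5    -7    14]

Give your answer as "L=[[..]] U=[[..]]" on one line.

  row1 -= 3·row0 → [0,1,-3,-3]
  row2 -= -4·row0 → [0,4,-10,-16]
  row3 -= 1·row0 → [0,-1,-3,17]
  row2 -= 4·row1 → [0,0,2,-4]
  row3 -= -1·row1 → [0,0,-6,14]
  row3 -= -3·row2 → [0,0,0,2]

L=[[1,0,0,0],[3,1,0,0],[-4,4,1,0],[1,-1,-3,1]] U=[[3,-4,-4,-3],[0,1,-3,-3],[0,0,2,-4],[0,0,0,2]]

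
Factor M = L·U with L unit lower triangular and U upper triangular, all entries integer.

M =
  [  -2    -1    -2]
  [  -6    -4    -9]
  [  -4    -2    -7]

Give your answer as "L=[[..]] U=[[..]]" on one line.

L=[[1,0,0],[3,1,0],[2,0,1]] U=[[-2,-1,-2],[0,-1,-3],[0,0,-3]]

  row1 -= 3·row0 → [0,-1,-3]
  row2 -= 2·row0 → [0,0,-3]
  row2 -= 0·row1 → [0,0,-3]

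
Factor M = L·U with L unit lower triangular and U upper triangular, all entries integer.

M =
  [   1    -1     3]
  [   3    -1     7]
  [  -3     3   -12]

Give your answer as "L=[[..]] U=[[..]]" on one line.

L=[[1,0,0],[3,1,0],[-3,0,1]] U=[[1,-1,3],[0,2,-2],[0,0,-3]]

  row1 -= 3·row0 → [0,2,-2]
  row2 -= -3·row0 → [0,0,-3]
  row2 -= 0·row1 → [0,0,-3]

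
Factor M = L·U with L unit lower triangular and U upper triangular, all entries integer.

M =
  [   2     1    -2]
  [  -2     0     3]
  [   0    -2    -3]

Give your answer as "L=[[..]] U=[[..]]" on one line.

L=[[1,0,0],[-1,1,0],[0,-2,1]] U=[[2,1,-2],[0,1,1],[0,0,-1]]

  r1 -= -1·r0 → [0,1,1]
  r2 -= 0·r0 → [0,-2,-3]
  r2 -= -2·r1 → [0,0,-1]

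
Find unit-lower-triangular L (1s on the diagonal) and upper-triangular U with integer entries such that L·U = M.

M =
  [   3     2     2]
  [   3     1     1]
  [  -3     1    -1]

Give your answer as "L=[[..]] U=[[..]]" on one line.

L=[[1,0,0],[1,1,0],[-1,-3,1]] U=[[3,2,2],[0,-1,-1],[0,0,-2]]

  row1 -= 1·row0 → [0,-1,-1]
  row2 -= -1·row0 → [0,3,1]
  row2 -= -3·row1 → [0,0,-2]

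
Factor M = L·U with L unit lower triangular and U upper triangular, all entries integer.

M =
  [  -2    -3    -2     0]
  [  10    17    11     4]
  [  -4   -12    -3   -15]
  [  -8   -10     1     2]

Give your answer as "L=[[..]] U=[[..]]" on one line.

L=[[1,0,0,0],[-5,1,0,0],[2,-3,1,0],[4,1,2,1]] U=[[-2,-3,-2,0],[0,2,1,4],[0,0,4,-3],[0,0,0,4]]

  row1 -= -5·row0 → [0,2,1,4]
  row2 -= 2·row0 → [0,-6,1,-15]
  row3 -= 4·row0 → [0,2,9,2]
  row2 -= -3·row1 → [0,0,4,-3]
  row3 -= 1·row1 → [0,0,8,-2]
  row3 -= 2·row2 → [0,0,0,4]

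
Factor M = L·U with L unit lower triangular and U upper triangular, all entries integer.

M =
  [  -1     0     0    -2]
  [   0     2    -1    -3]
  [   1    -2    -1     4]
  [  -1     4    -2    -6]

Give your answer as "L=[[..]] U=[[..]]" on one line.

L=[[1,0,0,0],[0,1,0,0],[-1,-1,1,0],[1,2,0,1]] U=[[-1,0,0,-2],[0,2,-1,-3],[0,0,-2,-1],[0,0,0,2]]

  row1 -= 0·row0 → [0,2,-1,-3]
  row2 -= -1·row0 → [0,-2,-1,2]
  row3 -= 1·row0 → [0,4,-2,-4]
  row2 -= -1·row1 → [0,0,-2,-1]
  row3 -= 2·row1 → [0,0,0,2]
  row3 -= 0·row2 → [0,0,0,2]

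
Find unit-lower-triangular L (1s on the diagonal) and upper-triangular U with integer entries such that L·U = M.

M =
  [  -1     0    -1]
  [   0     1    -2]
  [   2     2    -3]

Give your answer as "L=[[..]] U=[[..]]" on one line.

L=[[1,0,0],[0,1,0],[-2,2,1]] U=[[-1,0,-1],[0,1,-2],[0,0,-1]]

  R1 -= 0·R0 → [0,1,-2]
  R2 -= -2·R0 → [0,2,-5]
  R2 -= 2·R1 → [0,0,-1]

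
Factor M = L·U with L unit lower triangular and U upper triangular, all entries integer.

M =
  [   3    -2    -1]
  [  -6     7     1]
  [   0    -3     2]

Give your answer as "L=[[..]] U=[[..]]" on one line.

  row1 -= -2·row0 → [0,3,-1]
  row2 -= 0·row0 → [0,-3,2]
  row2 -= -1·row1 → [0,0,1]

L=[[1,0,0],[-2,1,0],[0,-1,1]] U=[[3,-2,-1],[0,3,-1],[0,0,1]]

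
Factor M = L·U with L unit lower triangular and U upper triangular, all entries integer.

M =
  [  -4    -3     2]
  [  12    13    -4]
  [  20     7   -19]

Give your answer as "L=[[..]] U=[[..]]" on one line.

  row1 -= -3·row0 → [0,4,2]
  row2 -= -5·row0 → [0,-8,-9]
  row2 -= -2·row1 → [0,0,-5]

L=[[1,0,0],[-3,1,0],[-5,-2,1]] U=[[-4,-3,2],[0,4,2],[0,0,-5]]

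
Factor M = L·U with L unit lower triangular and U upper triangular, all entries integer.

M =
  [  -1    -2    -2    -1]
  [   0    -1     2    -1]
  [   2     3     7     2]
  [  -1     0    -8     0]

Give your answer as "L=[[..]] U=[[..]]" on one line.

L=[[1,0,0,0],[0,1,0,0],[-2,1,1,0],[1,-2,-2,1]] U=[[-1,-2,-2,-1],[0,-1,2,-1],[0,0,1,1],[0,0,0,1]]

  row1 -= 0·row0 → [0,-1,2,-1]
  row2 -= -2·row0 → [0,-1,3,0]
  row3 -= 1·row0 → [0,2,-6,1]
  row2 -= 1·row1 → [0,0,1,1]
  row3 -= -2·row1 → [0,0,-2,-1]
  row3 -= -2·row2 → [0,0,0,1]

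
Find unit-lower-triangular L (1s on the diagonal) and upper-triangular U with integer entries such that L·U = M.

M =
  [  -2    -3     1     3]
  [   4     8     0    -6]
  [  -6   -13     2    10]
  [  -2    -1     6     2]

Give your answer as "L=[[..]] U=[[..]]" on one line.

L=[[1,0,0,0],[-2,1,0,0],[3,-2,1,0],[1,1,1,1]] U=[[-2,-3,1,3],[0,2,2,0],[0,0,3,1],[0,0,0,-2]]

  R1 -= -2·R0 → [0,2,2,0]
  R2 -= 3·R0 → [0,-4,-1,1]
  R3 -= 1·R0 → [0,2,5,-1]
  R2 -= -2·R1 → [0,0,3,1]
  R3 -= 1·R1 → [0,0,3,-1]
  R3 -= 1·R2 → [0,0,0,-2]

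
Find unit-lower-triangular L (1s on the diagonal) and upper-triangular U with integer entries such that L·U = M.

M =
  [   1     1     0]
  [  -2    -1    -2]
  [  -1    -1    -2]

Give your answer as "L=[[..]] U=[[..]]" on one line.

L=[[1,0,0],[-2,1,0],[-1,0,1]] U=[[1,1,0],[0,1,-2],[0,0,-2]]

  row1 -= -2·row0 → [0,1,-2]
  row2 -= -1·row0 → [0,0,-2]
  row2 -= 0·row1 → [0,0,-2]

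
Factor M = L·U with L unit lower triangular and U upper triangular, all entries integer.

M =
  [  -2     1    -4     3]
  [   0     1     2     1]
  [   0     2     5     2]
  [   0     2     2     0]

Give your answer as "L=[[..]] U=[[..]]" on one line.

L=[[1,0,0,0],[0,1,0,0],[0,2,1,0],[0,2,-2,1]] U=[[-2,1,-4,3],[0,1,2,1],[0,0,1,0],[0,0,0,-2]]

  r1 -= 0·r0 → [0,1,2,1]
  r2 -= 0·r0 → [0,2,5,2]
  r3 -= 0·r0 → [0,2,2,0]
  r2 -= 2·r1 → [0,0,1,0]
  r3 -= 2·r1 → [0,0,-2,-2]
  r3 -= -2·r2 → [0,0,0,-2]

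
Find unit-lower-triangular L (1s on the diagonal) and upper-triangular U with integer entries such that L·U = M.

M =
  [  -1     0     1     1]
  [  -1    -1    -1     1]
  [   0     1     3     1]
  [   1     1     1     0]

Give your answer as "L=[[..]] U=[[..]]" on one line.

  r1 -= 1·r0 → [0,-1,-2,0]
  r2 -= 0·r0 → [0,1,3,1]
  r3 -= -1·r0 → [0,1,2,1]
  r2 -= -1·r1 → [0,0,1,1]
  r3 -= -1·r1 → [0,0,0,1]
  r3 -= 0·r2 → [0,0,0,1]

L=[[1,0,0,0],[1,1,0,0],[0,-1,1,0],[-1,-1,0,1]] U=[[-1,0,1,1],[0,-1,-2,0],[0,0,1,1],[0,0,0,1]]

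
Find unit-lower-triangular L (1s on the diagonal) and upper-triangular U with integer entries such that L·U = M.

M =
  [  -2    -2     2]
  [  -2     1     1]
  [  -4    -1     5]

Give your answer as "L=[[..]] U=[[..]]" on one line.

  row1 -= 1·row0 → [0,3,-1]
  row2 -= 2·row0 → [0,3,1]
  row2 -= 1·row1 → [0,0,2]

L=[[1,0,0],[1,1,0],[2,1,1]] U=[[-2,-2,2],[0,3,-1],[0,0,2]]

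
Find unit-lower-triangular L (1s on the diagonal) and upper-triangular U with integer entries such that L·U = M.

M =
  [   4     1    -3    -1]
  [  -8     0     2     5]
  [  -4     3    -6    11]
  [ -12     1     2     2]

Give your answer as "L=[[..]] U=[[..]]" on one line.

  row1 -= -2·row0 → [0,2,-4,3]
  row2 -= -1·row0 → [0,4,-9,10]
  row3 -= -3·row0 → [0,4,-7,-1]
  row2 -= 2·row1 → [0,0,-1,4]
  row3 -= 2·row1 → [0,0,1,-7]
  row3 -= -1·row2 → [0,0,0,-3]

L=[[1,0,0,0],[-2,1,0,0],[-1,2,1,0],[-3,2,-1,1]] U=[[4,1,-3,-1],[0,2,-4,3],[0,0,-1,4],[0,0,0,-3]]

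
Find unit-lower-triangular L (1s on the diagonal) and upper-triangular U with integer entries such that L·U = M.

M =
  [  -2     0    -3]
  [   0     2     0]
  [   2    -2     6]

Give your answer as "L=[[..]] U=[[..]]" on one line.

L=[[1,0,0],[0,1,0],[-1,-1,1]] U=[[-2,0,-3],[0,2,0],[0,0,3]]

  R1 -= 0·R0 → [0,2,0]
  R2 -= -1·R0 → [0,-2,3]
  R2 -= -1·R1 → [0,0,3]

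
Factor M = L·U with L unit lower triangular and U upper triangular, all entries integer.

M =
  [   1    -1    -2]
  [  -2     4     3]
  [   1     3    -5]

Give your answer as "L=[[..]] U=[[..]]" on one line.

  row1 -= -2·row0 → [0,2,-1]
  row2 -= 1·row0 → [0,4,-3]
  row2 -= 2·row1 → [0,0,-1]

L=[[1,0,0],[-2,1,0],[1,2,1]] U=[[1,-1,-2],[0,2,-1],[0,0,-1]]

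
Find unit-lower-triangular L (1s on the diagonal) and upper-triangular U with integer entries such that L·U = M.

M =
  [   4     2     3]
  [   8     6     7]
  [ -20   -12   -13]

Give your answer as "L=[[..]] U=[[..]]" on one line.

L=[[1,0,0],[2,1,0],[-5,-1,1]] U=[[4,2,3],[0,2,1],[0,0,3]]

  R1 -= 2·R0 → [0,2,1]
  R2 -= -5·R0 → [0,-2,2]
  R2 -= -1·R1 → [0,0,3]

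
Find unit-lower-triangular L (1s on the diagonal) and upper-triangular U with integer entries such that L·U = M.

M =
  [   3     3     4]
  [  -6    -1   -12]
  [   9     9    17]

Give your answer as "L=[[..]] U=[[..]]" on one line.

L=[[1,0,0],[-2,1,0],[3,0,1]] U=[[3,3,4],[0,5,-4],[0,0,5]]

  r1 -= -2·r0 → [0,5,-4]
  r2 -= 3·r0 → [0,0,5]
  r2 -= 0·r1 → [0,0,5]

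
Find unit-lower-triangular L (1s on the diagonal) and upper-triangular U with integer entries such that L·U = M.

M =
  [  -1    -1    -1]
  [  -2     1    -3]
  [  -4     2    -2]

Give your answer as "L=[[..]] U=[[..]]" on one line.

L=[[1,0,0],[2,1,0],[4,2,1]] U=[[-1,-1,-1],[0,3,-1],[0,0,4]]

  r1 -= 2·r0 → [0,3,-1]
  r2 -= 4·r0 → [0,6,2]
  r2 -= 2·r1 → [0,0,4]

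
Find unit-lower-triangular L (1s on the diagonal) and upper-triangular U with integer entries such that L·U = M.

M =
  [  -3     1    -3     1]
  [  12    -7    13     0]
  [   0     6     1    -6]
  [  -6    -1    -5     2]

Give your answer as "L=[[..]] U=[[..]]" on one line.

L=[[1,0,0,0],[-4,1,0,0],[0,-2,1,0],[2,1,0,1]] U=[[-3,1,-3,1],[0,-3,1,4],[0,0,3,2],[0,0,0,-4]]

  row1 -= -4·row0 → [0,-3,1,4]
  row2 -= 0·row0 → [0,6,1,-6]
  row3 -= 2·row0 → [0,-3,1,0]
  row2 -= -2·row1 → [0,0,3,2]
  row3 -= 1·row1 → [0,0,0,-4]
  row3 -= 0·row2 → [0,0,0,-4]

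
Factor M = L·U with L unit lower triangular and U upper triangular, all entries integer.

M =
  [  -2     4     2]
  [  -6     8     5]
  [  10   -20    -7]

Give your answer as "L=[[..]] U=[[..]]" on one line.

L=[[1,0,0],[3,1,0],[-5,0,1]] U=[[-2,4,2],[0,-4,-1],[0,0,3]]

  R1 -= 3·R0 → [0,-4,-1]
  R2 -= -5·R0 → [0,0,3]
  R2 -= 0·R1 → [0,0,3]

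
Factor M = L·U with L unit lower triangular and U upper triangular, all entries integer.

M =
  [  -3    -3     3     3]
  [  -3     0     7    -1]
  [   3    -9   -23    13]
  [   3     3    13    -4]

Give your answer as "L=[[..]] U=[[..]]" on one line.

L=[[1,0,0,0],[1,1,0,0],[-1,-4,1,0],[-1,0,-4,1]] U=[[-3,-3,3,3],[0,3,4,-4],[0,0,-4,0],[0,0,0,-1]]

  r1 -= 1·r0 → [0,3,4,-4]
  r2 -= -1·r0 → [0,-12,-20,16]
  r3 -= -1·r0 → [0,0,16,-1]
  r2 -= -4·r1 → [0,0,-4,0]
  r3 -= 0·r1 → [0,0,16,-1]
  r3 -= -4·r2 → [0,0,0,-1]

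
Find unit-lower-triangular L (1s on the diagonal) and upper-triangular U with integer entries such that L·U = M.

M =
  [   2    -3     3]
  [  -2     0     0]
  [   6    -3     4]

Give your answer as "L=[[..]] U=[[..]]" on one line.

L=[[1,0,0],[-1,1,0],[3,-2,1]] U=[[2,-3,3],[0,-3,3],[0,0,1]]

  R1 -= -1·R0 → [0,-3,3]
  R2 -= 3·R0 → [0,6,-5]
  R2 -= -2·R1 → [0,0,1]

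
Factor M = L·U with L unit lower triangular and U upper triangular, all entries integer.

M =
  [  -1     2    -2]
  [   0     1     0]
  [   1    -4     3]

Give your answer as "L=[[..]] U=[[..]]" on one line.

L=[[1,0,0],[0,1,0],[-1,-2,1]] U=[[-1,2,-2],[0,1,0],[0,0,1]]

  r1 -= 0·r0 → [0,1,0]
  r2 -= -1·r0 → [0,-2,1]
  r2 -= -2·r1 → [0,0,1]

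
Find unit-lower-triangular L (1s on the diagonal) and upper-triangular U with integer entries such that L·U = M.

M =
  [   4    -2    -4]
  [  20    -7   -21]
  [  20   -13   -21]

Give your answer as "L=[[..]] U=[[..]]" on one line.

L=[[1,0,0],[5,1,0],[5,-1,1]] U=[[4,-2,-4],[0,3,-1],[0,0,-2]]

  r1 -= 5·r0 → [0,3,-1]
  r2 -= 5·r0 → [0,-3,-1]
  r2 -= -1·r1 → [0,0,-2]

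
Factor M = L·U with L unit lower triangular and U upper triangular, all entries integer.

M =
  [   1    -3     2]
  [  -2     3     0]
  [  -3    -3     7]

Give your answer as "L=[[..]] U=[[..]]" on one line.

  R1 -= -2·R0 → [0,-3,4]
  R2 -= -3·R0 → [0,-12,13]
  R2 -= 4·R1 → [0,0,-3]

L=[[1,0,0],[-2,1,0],[-3,4,1]] U=[[1,-3,2],[0,-3,4],[0,0,-3]]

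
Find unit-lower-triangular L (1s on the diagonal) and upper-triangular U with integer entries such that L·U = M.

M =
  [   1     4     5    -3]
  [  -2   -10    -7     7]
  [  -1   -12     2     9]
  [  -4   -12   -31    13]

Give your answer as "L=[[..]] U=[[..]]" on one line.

  r1 -= -2·r0 → [0,-2,3,1]
  r2 -= -1·r0 → [0,-8,7,6]
  r3 -= -4·r0 → [0,4,-11,1]
  r2 -= 4·r1 → [0,0,-5,2]
  r3 -= -2·r1 → [0,0,-5,3]
  r3 -= 1·r2 → [0,0,0,1]

L=[[1,0,0,0],[-2,1,0,0],[-1,4,1,0],[-4,-2,1,1]] U=[[1,4,5,-3],[0,-2,3,1],[0,0,-5,2],[0,0,0,1]]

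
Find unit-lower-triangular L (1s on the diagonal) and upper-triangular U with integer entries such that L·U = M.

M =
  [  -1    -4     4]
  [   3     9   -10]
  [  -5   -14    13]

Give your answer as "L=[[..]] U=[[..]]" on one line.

L=[[1,0,0],[-3,1,0],[5,-2,1]] U=[[-1,-4,4],[0,-3,2],[0,0,-3]]

  r1 -= -3·r0 → [0,-3,2]
  r2 -= 5·r0 → [0,6,-7]
  r2 -= -2·r1 → [0,0,-3]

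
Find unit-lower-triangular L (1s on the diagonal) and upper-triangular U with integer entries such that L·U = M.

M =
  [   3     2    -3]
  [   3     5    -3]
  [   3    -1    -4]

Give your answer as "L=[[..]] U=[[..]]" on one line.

L=[[1,0,0],[1,1,0],[1,-1,1]] U=[[3,2,-3],[0,3,0],[0,0,-1]]

  row1 -= 1·row0 → [0,3,0]
  row2 -= 1·row0 → [0,-3,-1]
  row2 -= -1·row1 → [0,0,-1]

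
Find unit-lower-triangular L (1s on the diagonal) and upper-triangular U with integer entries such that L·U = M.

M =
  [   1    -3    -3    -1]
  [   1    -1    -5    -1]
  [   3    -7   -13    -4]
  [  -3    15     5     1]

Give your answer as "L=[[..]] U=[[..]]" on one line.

L=[[1,0,0,0],[1,1,0,0],[3,1,1,0],[-3,3,-1,1]] U=[[1,-3,-3,-1],[0,2,-2,0],[0,0,-2,-1],[0,0,0,-3]]

  r1 -= 1·r0 → [0,2,-2,0]
  r2 -= 3·r0 → [0,2,-4,-1]
  r3 -= -3·r0 → [0,6,-4,-2]
  r2 -= 1·r1 → [0,0,-2,-1]
  r3 -= 3·r1 → [0,0,2,-2]
  r3 -= -1·r2 → [0,0,0,-3]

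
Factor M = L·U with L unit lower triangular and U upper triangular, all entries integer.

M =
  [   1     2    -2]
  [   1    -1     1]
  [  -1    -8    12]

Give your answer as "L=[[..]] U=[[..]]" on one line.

  R1 -= 1·R0 → [0,-3,3]
  R2 -= -1·R0 → [0,-6,10]
  R2 -= 2·R1 → [0,0,4]

L=[[1,0,0],[1,1,0],[-1,2,1]] U=[[1,2,-2],[0,-3,3],[0,0,4]]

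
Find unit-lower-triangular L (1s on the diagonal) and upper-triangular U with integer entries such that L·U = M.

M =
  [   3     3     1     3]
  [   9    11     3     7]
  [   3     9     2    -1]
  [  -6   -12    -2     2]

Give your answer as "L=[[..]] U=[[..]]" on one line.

  row1 -= 3·row0 → [0,2,0,-2]
  row2 -= 1·row0 → [0,6,1,-4]
  row3 -= -2·row0 → [0,-6,0,8]
  row2 -= 3·row1 → [0,0,1,2]
  row3 -= -3·row1 → [0,0,0,2]
  row3 -= 0·row2 → [0,0,0,2]

L=[[1,0,0,0],[3,1,0,0],[1,3,1,0],[-2,-3,0,1]] U=[[3,3,1,3],[0,2,0,-2],[0,0,1,2],[0,0,0,2]]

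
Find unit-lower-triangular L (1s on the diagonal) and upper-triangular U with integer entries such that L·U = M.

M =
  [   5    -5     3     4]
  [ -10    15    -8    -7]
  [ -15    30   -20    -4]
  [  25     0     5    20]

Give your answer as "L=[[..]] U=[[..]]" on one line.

  row1 -= -2·row0 → [0,5,-2,1]
  row2 -= -3·row0 → [0,15,-11,8]
  row3 -= 5·row0 → [0,25,-10,0]
  row2 -= 3·row1 → [0,0,-5,5]
  row3 -= 5·row1 → [0,0,0,-5]
  row3 -= 0·row2 → [0,0,0,-5]

L=[[1,0,0,0],[-2,1,0,0],[-3,3,1,0],[5,5,0,1]] U=[[5,-5,3,4],[0,5,-2,1],[0,0,-5,5],[0,0,0,-5]]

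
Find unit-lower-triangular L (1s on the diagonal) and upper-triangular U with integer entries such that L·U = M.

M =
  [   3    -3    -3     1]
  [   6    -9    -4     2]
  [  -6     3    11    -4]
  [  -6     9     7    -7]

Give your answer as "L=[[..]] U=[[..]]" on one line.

  R1 -= 2·R0 → [0,-3,2,0]
  R2 -= -2·R0 → [0,-3,5,-2]
  R3 -= -2·R0 → [0,3,1,-5]
  R2 -= 1·R1 → [0,0,3,-2]
  R3 -= -1·R1 → [0,0,3,-5]
  R3 -= 1·R2 → [0,0,0,-3]

L=[[1,0,0,0],[2,1,0,0],[-2,1,1,0],[-2,-1,1,1]] U=[[3,-3,-3,1],[0,-3,2,0],[0,0,3,-2],[0,0,0,-3]]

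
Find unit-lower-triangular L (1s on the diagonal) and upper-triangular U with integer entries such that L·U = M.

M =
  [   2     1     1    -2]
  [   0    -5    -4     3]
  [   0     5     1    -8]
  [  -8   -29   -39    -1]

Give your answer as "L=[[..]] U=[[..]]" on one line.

  R1 -= 0·R0 → [0,-5,-4,3]
  R2 -= 0·R0 → [0,5,1,-8]
  R3 -= -4·R0 → [0,-25,-35,-9]
  R2 -= -1·R1 → [0,0,-3,-5]
  R3 -= 5·R1 → [0,0,-15,-24]
  R3 -= 5·R2 → [0,0,0,1]

L=[[1,0,0,0],[0,1,0,0],[0,-1,1,0],[-4,5,5,1]] U=[[2,1,1,-2],[0,-5,-4,3],[0,0,-3,-5],[0,0,0,1]]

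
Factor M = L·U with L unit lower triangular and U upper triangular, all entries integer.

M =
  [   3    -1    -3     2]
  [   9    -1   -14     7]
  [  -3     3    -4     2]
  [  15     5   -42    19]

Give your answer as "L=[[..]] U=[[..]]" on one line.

  R1 -= 3·R0 → [0,2,-5,1]
  R2 -= -1·R0 → [0,2,-7,4]
  R3 -= 5·R0 → [0,10,-27,9]
  R2 -= 1·R1 → [0,0,-2,3]
  R3 -= 5·R1 → [0,0,-2,4]
  R3 -= 1·R2 → [0,0,0,1]

L=[[1,0,0,0],[3,1,0,0],[-1,1,1,0],[5,5,1,1]] U=[[3,-1,-3,2],[0,2,-5,1],[0,0,-2,3],[0,0,0,1]]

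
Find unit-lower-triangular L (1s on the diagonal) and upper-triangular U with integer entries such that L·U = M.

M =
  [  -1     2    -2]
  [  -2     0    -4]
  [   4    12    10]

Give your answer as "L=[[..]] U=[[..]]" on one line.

L=[[1,0,0],[2,1,0],[-4,-5,1]] U=[[-1,2,-2],[0,-4,0],[0,0,2]]

  r1 -= 2·r0 → [0,-4,0]
  r2 -= -4·r0 → [0,20,2]
  r2 -= -5·r1 → [0,0,2]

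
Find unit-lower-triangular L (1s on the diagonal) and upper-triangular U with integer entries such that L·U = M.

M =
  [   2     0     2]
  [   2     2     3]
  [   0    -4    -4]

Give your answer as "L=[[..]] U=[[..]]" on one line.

L=[[1,0,0],[1,1,0],[0,-2,1]] U=[[2,0,2],[0,2,1],[0,0,-2]]

  row1 -= 1·row0 → [0,2,1]
  row2 -= 0·row0 → [0,-4,-4]
  row2 -= -2·row1 → [0,0,-2]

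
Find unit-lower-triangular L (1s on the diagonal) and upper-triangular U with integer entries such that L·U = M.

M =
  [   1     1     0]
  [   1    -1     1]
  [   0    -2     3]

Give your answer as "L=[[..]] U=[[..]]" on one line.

L=[[1,0,0],[1,1,0],[0,1,1]] U=[[1,1,0],[0,-2,1],[0,0,2]]

  R1 -= 1·R0 → [0,-2,1]
  R2 -= 0·R0 → [0,-2,3]
  R2 -= 1·R1 → [0,0,2]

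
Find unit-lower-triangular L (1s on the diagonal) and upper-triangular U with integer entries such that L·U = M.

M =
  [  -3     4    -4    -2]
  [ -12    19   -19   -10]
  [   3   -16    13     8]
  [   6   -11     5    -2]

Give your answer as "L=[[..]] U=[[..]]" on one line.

  row1 -= 4·row0 → [0,3,-3,-2]
  row2 -= -1·row0 → [0,-12,9,6]
  row3 -= -2·row0 → [0,-3,-3,-6]
  row2 -= -4·row1 → [0,0,-3,-2]
  row3 -= -1·row1 → [0,0,-6,-8]
  row3 -= 2·row2 → [0,0,0,-4]

L=[[1,0,0,0],[4,1,0,0],[-1,-4,1,0],[-2,-1,2,1]] U=[[-3,4,-4,-2],[0,3,-3,-2],[0,0,-3,-2],[0,0,0,-4]]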